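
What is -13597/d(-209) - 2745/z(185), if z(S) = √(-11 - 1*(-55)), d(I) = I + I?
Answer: 13597/418 - 2745*√11/22 ≈ -381.30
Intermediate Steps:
d(I) = 2*I
z(S) = 2*√11 (z(S) = √(-11 + 55) = √44 = 2*√11)
-13597/d(-209) - 2745/z(185) = -13597/(2*(-209)) - 2745*√11/22 = -13597/(-418) - 2745*√11/22 = -13597*(-1/418) - 2745*√11/22 = 13597/418 - 2745*√11/22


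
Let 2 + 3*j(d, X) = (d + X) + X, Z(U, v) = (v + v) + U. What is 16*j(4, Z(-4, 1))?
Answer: -32/3 ≈ -10.667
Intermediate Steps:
Z(U, v) = U + 2*v (Z(U, v) = 2*v + U = U + 2*v)
j(d, X) = -⅔ + d/3 + 2*X/3 (j(d, X) = -⅔ + ((d + X) + X)/3 = -⅔ + ((X + d) + X)/3 = -⅔ + (d + 2*X)/3 = -⅔ + (d/3 + 2*X/3) = -⅔ + d/3 + 2*X/3)
16*j(4, Z(-4, 1)) = 16*(-⅔ + (⅓)*4 + 2*(-4 + 2*1)/3) = 16*(-⅔ + 4/3 + 2*(-4 + 2)/3) = 16*(-⅔ + 4/3 + (⅔)*(-2)) = 16*(-⅔ + 4/3 - 4/3) = 16*(-⅔) = -32/3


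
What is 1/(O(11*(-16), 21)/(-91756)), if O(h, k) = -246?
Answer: 45878/123 ≈ 372.99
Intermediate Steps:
1/(O(11*(-16), 21)/(-91756)) = 1/(-246/(-91756)) = 1/(-246*(-1/91756)) = 1/(123/45878) = 45878/123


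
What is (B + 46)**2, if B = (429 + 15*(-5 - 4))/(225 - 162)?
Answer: 23104/9 ≈ 2567.1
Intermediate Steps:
B = 14/3 (B = (429 + 15*(-9))/63 = (429 - 135)*(1/63) = 294*(1/63) = 14/3 ≈ 4.6667)
(B + 46)**2 = (14/3 + 46)**2 = (152/3)**2 = 23104/9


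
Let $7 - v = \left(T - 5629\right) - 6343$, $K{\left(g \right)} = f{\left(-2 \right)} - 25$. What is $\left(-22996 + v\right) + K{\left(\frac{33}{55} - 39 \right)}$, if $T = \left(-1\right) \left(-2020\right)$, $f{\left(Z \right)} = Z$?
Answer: $-13064$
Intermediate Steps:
$T = 2020$
$K{\left(g \right)} = -27$ ($K{\left(g \right)} = -2 - 25 = -27$)
$v = 9959$ ($v = 7 - \left(\left(2020 - 5629\right) - 6343\right) = 7 - \left(-3609 - 6343\right) = 7 - -9952 = 7 + 9952 = 9959$)
$\left(-22996 + v\right) + K{\left(\frac{33}{55} - 39 \right)} = \left(-22996 + 9959\right) - 27 = -13037 - 27 = -13064$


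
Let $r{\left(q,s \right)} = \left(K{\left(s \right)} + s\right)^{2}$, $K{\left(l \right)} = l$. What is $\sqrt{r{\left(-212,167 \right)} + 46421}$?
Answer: $3 \sqrt{17553} \approx 397.46$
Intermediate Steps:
$r{\left(q,s \right)} = 4 s^{2}$ ($r{\left(q,s \right)} = \left(s + s\right)^{2} = \left(2 s\right)^{2} = 4 s^{2}$)
$\sqrt{r{\left(-212,167 \right)} + 46421} = \sqrt{4 \cdot 167^{2} + 46421} = \sqrt{4 \cdot 27889 + 46421} = \sqrt{111556 + 46421} = \sqrt{157977} = 3 \sqrt{17553}$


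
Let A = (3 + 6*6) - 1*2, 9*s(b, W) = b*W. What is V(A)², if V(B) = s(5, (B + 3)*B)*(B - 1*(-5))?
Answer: 10732960000/9 ≈ 1.1926e+9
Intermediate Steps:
s(b, W) = W*b/9 (s(b, W) = (b*W)/9 = (W*b)/9 = W*b/9)
A = 37 (A = (3 + 36) - 2 = 39 - 2 = 37)
V(B) = 5*B*(3 + B)*(5 + B)/9 (V(B) = ((⅑)*((B + 3)*B)*5)*(B - 1*(-5)) = ((⅑)*((3 + B)*B)*5)*(B + 5) = ((⅑)*(B*(3 + B))*5)*(5 + B) = (5*B*(3 + B)/9)*(5 + B) = 5*B*(3 + B)*(5 + B)/9)
V(A)² = ((5/9)*37*(3 + 37)*(5 + 37))² = ((5/9)*37*40*42)² = (103600/3)² = 10732960000/9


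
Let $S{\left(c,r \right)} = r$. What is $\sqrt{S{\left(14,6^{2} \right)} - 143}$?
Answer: $i \sqrt{107} \approx 10.344 i$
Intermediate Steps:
$\sqrt{S{\left(14,6^{2} \right)} - 143} = \sqrt{6^{2} - 143} = \sqrt{36 - 143} = \sqrt{-107} = i \sqrt{107}$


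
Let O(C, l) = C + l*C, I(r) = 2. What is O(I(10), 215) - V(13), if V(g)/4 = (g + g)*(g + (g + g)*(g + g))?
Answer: -71224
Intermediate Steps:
V(g) = 8*g*(g + 4*g**2) (V(g) = 4*((g + g)*(g + (g + g)*(g + g))) = 4*((2*g)*(g + (2*g)*(2*g))) = 4*((2*g)*(g + 4*g**2)) = 4*(2*g*(g + 4*g**2)) = 8*g*(g + 4*g**2))
O(C, l) = C + C*l
O(I(10), 215) - V(13) = 2*(1 + 215) - 13**2*(8 + 32*13) = 2*216 - 169*(8 + 416) = 432 - 169*424 = 432 - 1*71656 = 432 - 71656 = -71224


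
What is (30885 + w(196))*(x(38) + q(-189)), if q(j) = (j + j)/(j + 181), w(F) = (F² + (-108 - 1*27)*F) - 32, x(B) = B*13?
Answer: 92681485/4 ≈ 2.3170e+7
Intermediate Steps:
x(B) = 13*B
w(F) = -32 + F² - 135*F (w(F) = (F² + (-108 - 27)*F) - 32 = (F² - 135*F) - 32 = -32 + F² - 135*F)
q(j) = 2*j/(181 + j) (q(j) = (2*j)/(181 + j) = 2*j/(181 + j))
(30885 + w(196))*(x(38) + q(-189)) = (30885 + (-32 + 196² - 135*196))*(13*38 + 2*(-189)/(181 - 189)) = (30885 + (-32 + 38416 - 26460))*(494 + 2*(-189)/(-8)) = (30885 + 11924)*(494 + 2*(-189)*(-⅛)) = 42809*(494 + 189/4) = 42809*(2165/4) = 92681485/4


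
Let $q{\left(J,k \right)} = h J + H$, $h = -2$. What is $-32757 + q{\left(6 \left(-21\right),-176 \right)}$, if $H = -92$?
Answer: $-32597$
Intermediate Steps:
$q{\left(J,k \right)} = -92 - 2 J$ ($q{\left(J,k \right)} = - 2 J - 92 = -92 - 2 J$)
$-32757 + q{\left(6 \left(-21\right),-176 \right)} = -32757 - \left(92 + 2 \cdot 6 \left(-21\right)\right) = -32757 - -160 = -32757 + \left(-92 + 252\right) = -32757 + 160 = -32597$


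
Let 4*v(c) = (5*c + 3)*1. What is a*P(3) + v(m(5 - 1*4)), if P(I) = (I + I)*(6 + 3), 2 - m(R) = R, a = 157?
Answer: 8480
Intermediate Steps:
m(R) = 2 - R
v(c) = ¾ + 5*c/4 (v(c) = ((5*c + 3)*1)/4 = ((3 + 5*c)*1)/4 = (3 + 5*c)/4 = ¾ + 5*c/4)
P(I) = 18*I (P(I) = (2*I)*9 = 18*I)
a*P(3) + v(m(5 - 1*4)) = 157*(18*3) + (¾ + 5*(2 - (5 - 1*4))/4) = 157*54 + (¾ + 5*(2 - (5 - 4))/4) = 8478 + (¾ + 5*(2 - 1*1)/4) = 8478 + (¾ + 5*(2 - 1)/4) = 8478 + (¾ + (5/4)*1) = 8478 + (¾ + 5/4) = 8478 + 2 = 8480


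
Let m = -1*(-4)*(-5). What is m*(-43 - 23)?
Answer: 1320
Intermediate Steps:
m = -20 (m = 4*(-5) = -20)
m*(-43 - 23) = -20*(-43 - 23) = -20*(-66) = 1320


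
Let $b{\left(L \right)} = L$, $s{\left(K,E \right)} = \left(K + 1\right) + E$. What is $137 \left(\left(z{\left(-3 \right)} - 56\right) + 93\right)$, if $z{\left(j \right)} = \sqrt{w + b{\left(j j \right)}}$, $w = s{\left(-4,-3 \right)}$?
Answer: $5069 + 137 \sqrt{3} \approx 5306.3$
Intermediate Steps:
$s{\left(K,E \right)} = 1 + E + K$ ($s{\left(K,E \right)} = \left(1 + K\right) + E = 1 + E + K$)
$w = -6$ ($w = 1 - 3 - 4 = -6$)
$z{\left(j \right)} = \sqrt{-6 + j^{2}}$ ($z{\left(j \right)} = \sqrt{-6 + j j} = \sqrt{-6 + j^{2}}$)
$137 \left(\left(z{\left(-3 \right)} - 56\right) + 93\right) = 137 \left(\left(\sqrt{-6 + \left(-3\right)^{2}} - 56\right) + 93\right) = 137 \left(\left(\sqrt{-6 + 9} - 56\right) + 93\right) = 137 \left(\left(\sqrt{3} - 56\right) + 93\right) = 137 \left(\left(-56 + \sqrt{3}\right) + 93\right) = 137 \left(37 + \sqrt{3}\right) = 5069 + 137 \sqrt{3}$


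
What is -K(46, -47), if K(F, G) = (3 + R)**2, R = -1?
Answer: -4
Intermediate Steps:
K(F, G) = 4 (K(F, G) = (3 - 1)**2 = 2**2 = 4)
-K(46, -47) = -1*4 = -4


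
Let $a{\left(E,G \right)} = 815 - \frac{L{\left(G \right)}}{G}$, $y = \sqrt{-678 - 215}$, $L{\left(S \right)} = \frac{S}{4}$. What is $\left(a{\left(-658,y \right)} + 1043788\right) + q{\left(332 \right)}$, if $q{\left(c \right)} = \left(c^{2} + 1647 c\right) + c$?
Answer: $\frac{6807851}{4} \approx 1.702 \cdot 10^{6}$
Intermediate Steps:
$L{\left(S \right)} = \frac{S}{4}$ ($L{\left(S \right)} = S \frac{1}{4} = \frac{S}{4}$)
$q{\left(c \right)} = c^{2} + 1648 c$
$y = i \sqrt{893}$ ($y = \sqrt{-893} = i \sqrt{893} \approx 29.883 i$)
$a{\left(E,G \right)} = \frac{3259}{4}$ ($a{\left(E,G \right)} = 815 - \frac{\frac{1}{4} G}{G} = 815 - \frac{1}{4} = \frac{3259}{4}$)
$\left(a{\left(-658,y \right)} + 1043788\right) + q{\left(332 \right)} = \left(\frac{3259}{4} + 1043788\right) + 332 \left(1648 + 332\right) = \frac{4178411}{4} + 332 \cdot 1980 = \frac{4178411}{4} + 657360 = \frac{6807851}{4}$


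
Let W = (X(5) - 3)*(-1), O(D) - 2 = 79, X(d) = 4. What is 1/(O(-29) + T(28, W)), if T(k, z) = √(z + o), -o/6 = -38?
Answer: 81/6334 - √227/6334 ≈ 0.010409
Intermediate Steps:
o = 228 (o = -6*(-38) = 228)
O(D) = 81 (O(D) = 2 + 79 = 81)
W = -1 (W = (4 - 3)*(-1) = 1*(-1) = -1)
T(k, z) = √(228 + z) (T(k, z) = √(z + 228) = √(228 + z))
1/(O(-29) + T(28, W)) = 1/(81 + √(228 - 1)) = 1/(81 + √227)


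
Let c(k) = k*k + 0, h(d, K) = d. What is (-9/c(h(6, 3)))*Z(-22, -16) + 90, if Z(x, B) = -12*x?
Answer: 24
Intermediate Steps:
c(k) = k² (c(k) = k² + 0 = k²)
(-9/c(h(6, 3)))*Z(-22, -16) + 90 = (-9/(6²))*(-12*(-22)) + 90 = -9/36*264 + 90 = -9*1/36*264 + 90 = -¼*264 + 90 = -66 + 90 = 24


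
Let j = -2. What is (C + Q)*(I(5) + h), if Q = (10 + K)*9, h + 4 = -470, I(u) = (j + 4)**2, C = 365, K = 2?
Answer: -222310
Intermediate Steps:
I(u) = 4 (I(u) = (-2 + 4)**2 = 2**2 = 4)
h = -474 (h = -4 - 470 = -474)
Q = 108 (Q = (10 + 2)*9 = 12*9 = 108)
(C + Q)*(I(5) + h) = (365 + 108)*(4 - 474) = 473*(-470) = -222310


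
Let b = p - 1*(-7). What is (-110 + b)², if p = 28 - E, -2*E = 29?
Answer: 14641/4 ≈ 3660.3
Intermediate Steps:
E = -29/2 (E = -½*29 = -29/2 ≈ -14.500)
p = 85/2 (p = 28 - 1*(-29/2) = 28 + 29/2 = 85/2 ≈ 42.500)
b = 99/2 (b = 85/2 - 1*(-7) = 85/2 + 7 = 99/2 ≈ 49.500)
(-110 + b)² = (-110 + 99/2)² = (-121/2)² = 14641/4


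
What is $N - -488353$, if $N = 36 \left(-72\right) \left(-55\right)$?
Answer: $630913$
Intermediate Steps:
$N = 142560$ ($N = \left(-2592\right) \left(-55\right) = 142560$)
$N - -488353 = 142560 - -488353 = 142560 + 488353 = 630913$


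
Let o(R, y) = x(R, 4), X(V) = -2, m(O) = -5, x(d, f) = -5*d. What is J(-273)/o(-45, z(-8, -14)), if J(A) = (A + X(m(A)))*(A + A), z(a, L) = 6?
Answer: 2002/3 ≈ 667.33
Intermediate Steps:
o(R, y) = -5*R
J(A) = 2*A*(-2 + A) (J(A) = (A - 2)*(A + A) = (-2 + A)*(2*A) = 2*A*(-2 + A))
J(-273)/o(-45, z(-8, -14)) = (2*(-273)*(-2 - 273))/((-5*(-45))) = (2*(-273)*(-275))/225 = 150150*(1/225) = 2002/3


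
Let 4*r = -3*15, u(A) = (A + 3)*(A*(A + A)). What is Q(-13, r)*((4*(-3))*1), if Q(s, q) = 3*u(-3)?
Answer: 0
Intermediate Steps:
u(A) = 2*A²*(3 + A) (u(A) = (3 + A)*(A*(2*A)) = (3 + A)*(2*A²) = 2*A²*(3 + A))
r = -45/4 (r = (-3*15)/4 = (¼)*(-45) = -45/4 ≈ -11.250)
Q(s, q) = 0 (Q(s, q) = 3*(2*(-3)²*(3 - 3)) = 3*(2*9*0) = 3*0 = 0)
Q(-13, r)*((4*(-3))*1) = 0*((4*(-3))*1) = 0*(-12*1) = 0*(-12) = 0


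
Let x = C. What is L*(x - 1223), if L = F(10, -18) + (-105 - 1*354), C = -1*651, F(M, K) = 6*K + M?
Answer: 1043818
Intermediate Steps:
F(M, K) = M + 6*K
C = -651
x = -651
L = -557 (L = (10 + 6*(-18)) + (-105 - 1*354) = (10 - 108) + (-105 - 354) = -98 - 459 = -557)
L*(x - 1223) = -557*(-651 - 1223) = -557*(-1874) = 1043818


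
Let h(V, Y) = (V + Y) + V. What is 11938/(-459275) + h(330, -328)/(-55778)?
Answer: -409178532/12808720475 ≈ -0.031945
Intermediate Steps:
h(V, Y) = Y + 2*V
11938/(-459275) + h(330, -328)/(-55778) = 11938/(-459275) + (-328 + 2*330)/(-55778) = 11938*(-1/459275) + (-328 + 660)*(-1/55778) = -11938/459275 + 332*(-1/55778) = -11938/459275 - 166/27889 = -409178532/12808720475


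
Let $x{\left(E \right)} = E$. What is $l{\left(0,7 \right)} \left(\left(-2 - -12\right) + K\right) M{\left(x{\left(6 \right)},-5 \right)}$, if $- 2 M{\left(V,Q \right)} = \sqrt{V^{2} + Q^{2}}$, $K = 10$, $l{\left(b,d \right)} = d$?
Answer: $- 70 \sqrt{61} \approx -546.72$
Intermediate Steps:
$M{\left(V,Q \right)} = - \frac{\sqrt{Q^{2} + V^{2}}}{2}$ ($M{\left(V,Q \right)} = - \frac{\sqrt{V^{2} + Q^{2}}}{2} = - \frac{\sqrt{Q^{2} + V^{2}}}{2}$)
$l{\left(0,7 \right)} \left(\left(-2 - -12\right) + K\right) M{\left(x{\left(6 \right)},-5 \right)} = 7 \left(\left(-2 - -12\right) + 10\right) \left(- \frac{\sqrt{\left(-5\right)^{2} + 6^{2}}}{2}\right) = 7 \left(\left(-2 + 12\right) + 10\right) \left(- \frac{\sqrt{25 + 36}}{2}\right) = 7 \left(10 + 10\right) \left(- \frac{\sqrt{61}}{2}\right) = 7 \cdot 20 \left(- \frac{\sqrt{61}}{2}\right) = 7 \left(- 10 \sqrt{61}\right) = - 70 \sqrt{61}$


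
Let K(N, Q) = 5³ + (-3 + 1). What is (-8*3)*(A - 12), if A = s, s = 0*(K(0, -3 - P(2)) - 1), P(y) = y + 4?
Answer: 288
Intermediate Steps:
P(y) = 4 + y
K(N, Q) = 123 (K(N, Q) = 125 - 2 = 123)
s = 0 (s = 0*(123 - 1) = 0*122 = 0)
A = 0
(-8*3)*(A - 12) = (-8*3)*(0 - 12) = -24*(-12) = 288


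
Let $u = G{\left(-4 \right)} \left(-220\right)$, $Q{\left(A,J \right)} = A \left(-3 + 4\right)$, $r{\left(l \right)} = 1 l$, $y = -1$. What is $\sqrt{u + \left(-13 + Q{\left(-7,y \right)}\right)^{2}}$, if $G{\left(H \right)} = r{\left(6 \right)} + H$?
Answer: $2 i \sqrt{10} \approx 6.3246 i$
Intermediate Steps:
$r{\left(l \right)} = l$
$G{\left(H \right)} = 6 + H$
$Q{\left(A,J \right)} = A$ ($Q{\left(A,J \right)} = A 1 = A$)
$u = -440$ ($u = \left(6 - 4\right) \left(-220\right) = 2 \left(-220\right) = -440$)
$\sqrt{u + \left(-13 + Q{\left(-7,y \right)}\right)^{2}} = \sqrt{-440 + \left(-13 - 7\right)^{2}} = \sqrt{-440 + \left(-20\right)^{2}} = \sqrt{-440 + 400} = \sqrt{-40} = 2 i \sqrt{10}$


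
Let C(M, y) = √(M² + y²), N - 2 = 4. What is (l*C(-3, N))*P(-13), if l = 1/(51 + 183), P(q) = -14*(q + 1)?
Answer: 28*√5/13 ≈ 4.8161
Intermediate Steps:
N = 6 (N = 2 + 4 = 6)
P(q) = -14 - 14*q (P(q) = -14*(1 + q) = -14 - 14*q)
l = 1/234 ≈ 0.0042735
(l*C(-3, N))*P(-13) = (√((-3)² + 6²)/234)*(-14 - 14*(-13)) = (√(9 + 36)/234)*(-14 + 182) = (√45/234)*168 = ((3*√5)/234)*168 = (√5/78)*168 = 28*√5/13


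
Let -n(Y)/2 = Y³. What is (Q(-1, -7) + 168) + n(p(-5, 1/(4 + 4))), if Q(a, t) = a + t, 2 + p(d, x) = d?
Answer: 846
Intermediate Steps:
p(d, x) = -2 + d
n(Y) = -2*Y³
(Q(-1, -7) + 168) + n(p(-5, 1/(4 + 4))) = ((-1 - 7) + 168) - 2*(-2 - 5)³ = (-8 + 168) - 2*(-7)³ = 160 - 2*(-343) = 160 + 686 = 846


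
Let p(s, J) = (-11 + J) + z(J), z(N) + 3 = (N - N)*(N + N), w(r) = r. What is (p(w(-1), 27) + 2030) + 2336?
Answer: 4379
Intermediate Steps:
z(N) = -3 (z(N) = -3 + (N - N)*(N + N) = -3 + 0*(2*N) = -3 + 0 = -3)
p(s, J) = -14 + J (p(s, J) = (-11 + J) - 3 = -14 + J)
(p(w(-1), 27) + 2030) + 2336 = ((-14 + 27) + 2030) + 2336 = (13 + 2030) + 2336 = 2043 + 2336 = 4379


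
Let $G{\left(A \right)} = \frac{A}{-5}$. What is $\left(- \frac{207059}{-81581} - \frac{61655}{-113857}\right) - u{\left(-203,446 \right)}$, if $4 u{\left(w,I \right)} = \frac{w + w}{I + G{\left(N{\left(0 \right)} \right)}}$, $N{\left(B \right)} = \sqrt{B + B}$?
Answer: $\frac{27401233148407}{8285402581964} \approx 3.3072$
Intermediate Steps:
$N{\left(B \right)} = \sqrt{2} \sqrt{B}$ ($N{\left(B \right)} = \sqrt{2 B} = \sqrt{2} \sqrt{B}$)
$G{\left(A \right)} = - \frac{A}{5}$ ($G{\left(A \right)} = A \left(- \frac{1}{5}\right) = - \frac{A}{5}$)
$u{\left(w,I \right)} = \frac{w}{2 I}$ ($u{\left(w,I \right)} = \frac{\left(w + w\right) \frac{1}{I - \frac{\sqrt{2} \sqrt{0}}{5}}}{4} = \frac{2 w \frac{1}{I - \frac{\sqrt{2} \cdot 0}{5}}}{4} = \frac{2 w \frac{1}{I - 0}}{4} = \frac{2 w \frac{1}{I + 0}}{4} = \frac{2 w \frac{1}{I}}{4} = \frac{w}{2 I}$)
$\left(- \frac{207059}{-81581} - \frac{61655}{-113857}\right) - u{\left(-203,446 \right)} = \left(- \frac{207059}{-81581} - \frac{61655}{-113857}\right) - \frac{1}{2} \left(-203\right) \frac{1}{446} = \left(\left(-207059\right) \left(- \frac{1}{81581}\right) - - \frac{61655}{113857}\right) - \frac{1}{2} \left(-203\right) \frac{1}{446} = \left(\frac{207059}{81581} + \frac{61655}{113857}\right) - - \frac{203}{892} = \frac{28604993118}{9288567917} + \frac{203}{892} = \frac{27401233148407}{8285402581964}$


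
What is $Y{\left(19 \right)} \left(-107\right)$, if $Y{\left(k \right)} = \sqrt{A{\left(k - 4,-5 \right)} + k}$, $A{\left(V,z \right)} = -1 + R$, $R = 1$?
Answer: $- 107 \sqrt{19} \approx -466.4$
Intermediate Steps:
$A{\left(V,z \right)} = 0$ ($A{\left(V,z \right)} = -1 + 1 = 0$)
$Y{\left(k \right)} = \sqrt{k}$ ($Y{\left(k \right)} = \sqrt{0 + k} = \sqrt{k}$)
$Y{\left(19 \right)} \left(-107\right) = \sqrt{19} \left(-107\right) = - 107 \sqrt{19}$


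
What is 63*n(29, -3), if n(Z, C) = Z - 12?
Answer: 1071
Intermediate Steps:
n(Z, C) = -12 + Z
63*n(29, -3) = 63*(-12 + 29) = 63*17 = 1071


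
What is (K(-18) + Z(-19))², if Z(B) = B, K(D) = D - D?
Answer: 361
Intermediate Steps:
K(D) = 0
(K(-18) + Z(-19))² = (0 - 19)² = (-19)² = 361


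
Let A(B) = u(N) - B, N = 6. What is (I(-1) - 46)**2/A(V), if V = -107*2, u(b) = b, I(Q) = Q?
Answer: 2209/220 ≈ 10.041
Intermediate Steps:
V = -214
A(B) = 6 - B
(I(-1) - 46)**2/A(V) = (-1 - 46)**2/(6 - 1*(-214)) = (-47)**2/(6 + 214) = 2209/220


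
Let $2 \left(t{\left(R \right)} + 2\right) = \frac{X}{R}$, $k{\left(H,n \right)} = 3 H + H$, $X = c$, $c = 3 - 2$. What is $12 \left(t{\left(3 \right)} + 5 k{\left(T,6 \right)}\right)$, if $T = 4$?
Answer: $938$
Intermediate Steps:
$c = 1$
$X = 1$
$k{\left(H,n \right)} = 4 H$
$t{\left(R \right)} = -2 + \frac{1}{2 R}$ ($t{\left(R \right)} = -2 + \frac{1 \frac{1}{R}}{2} = -2 + \frac{1}{2 R}$)
$12 \left(t{\left(3 \right)} + 5 k{\left(T,6 \right)}\right) = 12 \left(\left(-2 + \frac{1}{2 \cdot 3}\right) + 5 \cdot 4 \cdot 4\right) = 12 \left(\left(-2 + \frac{1}{2} \cdot \frac{1}{3}\right) + 5 \cdot 16\right) = 12 \left(\left(-2 + \frac{1}{6}\right) + 80\right) = 12 \left(- \frac{11}{6} + 80\right) = 12 \cdot \frac{469}{6} = 938$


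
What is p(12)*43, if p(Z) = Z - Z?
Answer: 0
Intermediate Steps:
p(Z) = 0
p(12)*43 = 0*43 = 0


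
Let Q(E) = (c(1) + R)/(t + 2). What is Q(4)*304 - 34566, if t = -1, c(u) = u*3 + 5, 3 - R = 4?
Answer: -32438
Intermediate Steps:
R = -1 (R = 3 - 1*4 = 3 - 4 = -1)
c(u) = 5 + 3*u (c(u) = 3*u + 5 = 5 + 3*u)
Q(E) = 7 (Q(E) = ((5 + 3*1) - 1)/(-1 + 2) = ((5 + 3) - 1)/1 = (8 - 1)*1 = 7*1 = 7)
Q(4)*304 - 34566 = 7*304 - 34566 = 2128 - 34566 = -32438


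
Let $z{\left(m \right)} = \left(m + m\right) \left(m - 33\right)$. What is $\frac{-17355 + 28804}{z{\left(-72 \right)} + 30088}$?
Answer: $\frac{11449}{45208} \approx 0.25325$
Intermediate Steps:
$z{\left(m \right)} = 2 m \left(-33 + m\right)$
$\frac{-17355 + 28804}{z{\left(-72 \right)} + 30088} = \frac{-17355 + 28804}{2 \left(-72\right) \left(-33 - 72\right) + 30088} = \frac{11449}{2 \left(-72\right) \left(-105\right) + 30088} = \frac{11449}{15120 + 30088} = \frac{11449}{45208}$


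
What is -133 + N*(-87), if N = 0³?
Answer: -133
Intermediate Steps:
N = 0
-133 + N*(-87) = -133 + 0*(-87) = -133 + 0 = -133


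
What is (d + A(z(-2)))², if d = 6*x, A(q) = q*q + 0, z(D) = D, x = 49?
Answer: 88804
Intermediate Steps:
A(q) = q² (A(q) = q² + 0 = q²)
d = 294 (d = 6*49 = 294)
(d + A(z(-2)))² = (294 + (-2)²)² = (294 + 4)² = 298² = 88804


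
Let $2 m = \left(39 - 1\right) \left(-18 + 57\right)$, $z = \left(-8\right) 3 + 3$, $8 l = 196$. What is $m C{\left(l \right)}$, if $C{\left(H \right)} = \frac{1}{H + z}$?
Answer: $\frac{1482}{7} \approx 211.71$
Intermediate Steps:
$l = \frac{49}{2}$ ($l = \frac{1}{8} \cdot 196 = \frac{49}{2} \approx 24.5$)
$z = -21$ ($z = -24 + 3 = -21$)
$C{\left(H \right)} = \frac{1}{-21 + H}$ ($C{\left(H \right)} = \frac{1}{H - 21} = \frac{1}{-21 + H}$)
$m = 741$ ($m = \frac{\left(39 - 1\right) \left(-18 + 57\right)}{2} = \frac{38 \cdot 39}{2} = \frac{1}{2} \cdot 1482 = 741$)
$m C{\left(l \right)} = \frac{741}{-21 + \frac{49}{2}} = \frac{741}{\frac{7}{2}} = 741 \cdot \frac{2}{7} = \frac{1482}{7}$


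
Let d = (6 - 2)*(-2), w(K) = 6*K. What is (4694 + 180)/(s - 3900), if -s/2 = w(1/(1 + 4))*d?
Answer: -12185/9702 ≈ -1.2559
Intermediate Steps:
d = -8 (d = 4*(-2) = -8)
s = 96/5 (s = -2*6/(1 + 4)*(-8) = -2*6/5*(-8) = -2*6*(1/5)*(-8) = -12*(-8)/5 = -2*(-48/5) = 96/5 ≈ 19.200)
(4694 + 180)/(s - 3900) = (4694 + 180)/(96/5 - 3900) = 4874/(-19404/5) = 4874*(-5/19404) = -12185/9702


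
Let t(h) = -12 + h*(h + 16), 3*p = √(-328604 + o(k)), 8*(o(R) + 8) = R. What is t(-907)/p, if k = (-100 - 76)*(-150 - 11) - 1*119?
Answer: -1616250*I*√5201358/866893 ≈ -4252.1*I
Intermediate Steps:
k = 28217 (k = -176*(-161) - 119 = 28336 - 119 = 28217)
o(R) = -8 + R/8
p = I*√5201358/12 (p = √(-328604 + (-8 + (⅛)*28217))/3 = √(-328604 + (-8 + 28217/8))/3 = √(-328604 + 28153/8)/3 = √(-2600679/8)/3 = (I*√5201358/4)/3 = I*√5201358/12 ≈ 190.05*I)
t(h) = -12 + h*(16 + h)
t(-907)/p = (-12 + (-907)² + 16*(-907))/((I*√5201358/12)) = (-12 + 822649 - 14512)*(-2*I*√5201358/866893) = 808125*(-2*I*√5201358/866893) = -1616250*I*√5201358/866893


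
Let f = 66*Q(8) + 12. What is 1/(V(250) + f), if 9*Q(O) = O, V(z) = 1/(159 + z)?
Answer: 1227/86711 ≈ 0.014150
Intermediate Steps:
Q(O) = O/9
f = 212/3 (f = 66*((⅑)*8) + 12 = 66*(8/9) + 12 = 176/3 + 12 = 212/3 ≈ 70.667)
1/(V(250) + f) = 1/(1/(159 + 250) + 212/3) = 1/(1/409 + 212/3) = 1/(86711/1227) = 1227/86711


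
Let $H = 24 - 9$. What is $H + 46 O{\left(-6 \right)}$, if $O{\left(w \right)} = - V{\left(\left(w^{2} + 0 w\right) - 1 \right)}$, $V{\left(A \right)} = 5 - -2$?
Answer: $-307$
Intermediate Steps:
$H = 15$
$V{\left(A \right)} = 7$ ($V{\left(A \right)} = 5 + 2 = 7$)
$O{\left(w \right)} = -7$ ($O{\left(w \right)} = \left(-1\right) 7 = -7$)
$H + 46 O{\left(-6 \right)} = 15 + 46 \left(-7\right) = 15 - 322 = -307$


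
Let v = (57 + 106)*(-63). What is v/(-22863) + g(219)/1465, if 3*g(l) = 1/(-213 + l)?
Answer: 90272131/200965770 ≈ 0.44919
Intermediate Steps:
g(l) = 1/(3*(-213 + l))
v = -10269 (v = 163*(-63) = -10269)
v/(-22863) + g(219)/1465 = -10269/(-22863) + (1/(3*(-213 + 219)))/1465 = -10269*(-1/22863) + ((⅓)/6)*(1/1465) = 3423/7621 + ((⅓)*(⅙))*(1/1465) = 3423/7621 + (1/18)*(1/1465) = 3423/7621 + 1/26370 = 90272131/200965770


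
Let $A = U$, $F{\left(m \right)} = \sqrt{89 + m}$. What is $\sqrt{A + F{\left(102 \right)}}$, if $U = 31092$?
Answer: $\sqrt{31092 + \sqrt{191}} \approx 176.37$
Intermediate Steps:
$A = 31092$
$\sqrt{A + F{\left(102 \right)}} = \sqrt{31092 + \sqrt{89 + 102}} = \sqrt{31092 + \sqrt{191}}$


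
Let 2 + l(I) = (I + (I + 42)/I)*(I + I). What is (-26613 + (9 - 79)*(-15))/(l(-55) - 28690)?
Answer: 8521/7556 ≈ 1.1277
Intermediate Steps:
l(I) = -2 + 2*I*(I + (42 + I)/I) (l(I) = -2 + (I + (I + 42)/I)*(I + I) = -2 + (I + (42 + I)/I)*(2*I) = -2 + 2*I*(I + (42 + I)/I))
(-26613 + (9 - 79)*(-15))/(l(-55) - 28690) = (-26613 + (9 - 79)*(-15))/((82 + 2*(-55) + 2*(-55)**2) - 28690) = (-26613 - 70*(-15))/((82 - 110 + 2*3025) - 28690) = (-26613 + 1050)/((82 - 110 + 6050) - 28690) = -25563/(6022 - 28690) = -25563/(-22668) = -25563*(-1/22668) = 8521/7556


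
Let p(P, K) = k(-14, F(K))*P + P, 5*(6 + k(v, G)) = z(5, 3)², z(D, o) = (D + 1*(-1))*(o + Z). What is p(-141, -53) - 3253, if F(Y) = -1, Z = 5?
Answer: -157124/5 ≈ -31425.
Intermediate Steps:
z(D, o) = (-1 + D)*(5 + o) (z(D, o) = (D + 1*(-1))*(o + 5) = (D - 1)*(5 + o) = (-1 + D)*(5 + o))
k(v, G) = 994/5 (k(v, G) = -6 + (-5 - 1*3 + 5*5 + 5*3)²/5 = -6 + (-5 - 3 + 25 + 15)²/5 = -6 + (⅕)*32² = -6 + (⅕)*1024 = -6 + 1024/5 = 994/5)
p(P, K) = 999*P/5 (p(P, K) = 994*P/5 + P = 999*P/5)
p(-141, -53) - 3253 = (999/5)*(-141) - 3253 = -140859/5 - 3253 = -157124/5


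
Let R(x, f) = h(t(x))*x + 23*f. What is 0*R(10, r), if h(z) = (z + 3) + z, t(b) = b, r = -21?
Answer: 0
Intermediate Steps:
h(z) = 3 + 2*z (h(z) = (3 + z) + z = 3 + 2*z)
R(x, f) = 23*f + x*(3 + 2*x) (R(x, f) = (3 + 2*x)*x + 23*f = x*(3 + 2*x) + 23*f = 23*f + x*(3 + 2*x))
0*R(10, r) = 0*(23*(-21) + 10*(3 + 2*10)) = 0*(-483 + 10*(3 + 20)) = 0*(-483 + 10*23) = 0*(-483 + 230) = 0*(-253) = 0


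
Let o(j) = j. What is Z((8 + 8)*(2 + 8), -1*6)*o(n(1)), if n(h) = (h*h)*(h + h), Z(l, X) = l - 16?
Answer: 288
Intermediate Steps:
Z(l, X) = -16 + l
n(h) = 2*h³ (n(h) = h²*(2*h) = 2*h³)
Z((8 + 8)*(2 + 8), -1*6)*o(n(1)) = (-16 + (8 + 8)*(2 + 8))*(2*1³) = (-16 + 16*10)*(2*1) = (-16 + 160)*2 = 144*2 = 288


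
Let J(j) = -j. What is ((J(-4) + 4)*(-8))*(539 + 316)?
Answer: -54720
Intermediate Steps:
((J(-4) + 4)*(-8))*(539 + 316) = ((-1*(-4) + 4)*(-8))*(539 + 316) = ((4 + 4)*(-8))*855 = (8*(-8))*855 = -64*855 = -54720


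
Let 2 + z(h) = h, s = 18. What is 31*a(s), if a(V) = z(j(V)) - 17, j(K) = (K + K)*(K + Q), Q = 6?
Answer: 26195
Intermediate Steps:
j(K) = 2*K*(6 + K) (j(K) = (K + K)*(K + 6) = (2*K)*(6 + K) = 2*K*(6 + K))
z(h) = -2 + h
a(V) = -19 + 2*V*(6 + V) (a(V) = (-2 + 2*V*(6 + V)) - 17 = -19 + 2*V*(6 + V))
31*a(s) = 31*(-19 + 2*18*(6 + 18)) = 31*(-19 + 2*18*24) = 31*(-19 + 864) = 31*845 = 26195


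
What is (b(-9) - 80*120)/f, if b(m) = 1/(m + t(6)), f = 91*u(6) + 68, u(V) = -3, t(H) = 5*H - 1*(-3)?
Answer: 230399/4920 ≈ 46.829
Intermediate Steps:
t(H) = 3 + 5*H (t(H) = 5*H + 3 = 3 + 5*H)
f = -205 (f = 91*(-3) + 68 = -273 + 68 = -205)
b(m) = 1/(33 + m) (b(m) = 1/(m + (3 + 5*6)) = 1/(m + (3 + 30)) = 1/(m + 33) = 1/(33 + m))
(b(-9) - 80*120)/f = (1/(33 - 9) - 80*120)/(-205) = (1/24 - 9600)*(-1/205) = -230399/24*(-1/205) = 230399/4920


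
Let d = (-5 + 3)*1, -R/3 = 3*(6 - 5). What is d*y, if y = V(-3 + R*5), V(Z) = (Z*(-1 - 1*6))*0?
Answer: 0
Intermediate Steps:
R = -9 (R = -9*(6 - 5) = -9 ≈ -9.0000)
V(Z) = 0 (V(Z) = (Z*(-1 - 6))*0 = (Z*(-7))*0 = -7*Z*0 = 0)
y = 0
d = -2 (d = -2*1 = -2)
d*y = -2*0 = 0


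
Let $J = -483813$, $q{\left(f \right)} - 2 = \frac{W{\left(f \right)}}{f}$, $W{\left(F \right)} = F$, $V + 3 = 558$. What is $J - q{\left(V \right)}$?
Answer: $-483816$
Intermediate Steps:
$V = 555$ ($V = -3 + 558 = 555$)
$q{\left(f \right)} = 3$ ($q{\left(f \right)} = 2 + \frac{f}{f} = 2 + 1 = 3$)
$J - q{\left(V \right)} = -483813 - 3 = -483816$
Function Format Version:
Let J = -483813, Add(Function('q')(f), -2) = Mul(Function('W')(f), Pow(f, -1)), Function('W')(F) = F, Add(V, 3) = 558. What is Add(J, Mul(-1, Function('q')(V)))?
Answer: -483816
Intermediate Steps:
V = 555 (V = Add(-3, 558) = 555)
Function('q')(f) = 3 (Function('q')(f) = Add(2, Mul(f, Pow(f, -1))) = Add(2, 1) = 3)
Add(J, Mul(-1, Function('q')(V))) = Add(-483813, Mul(-1, 3)) = Add(-483813, -3) = -483816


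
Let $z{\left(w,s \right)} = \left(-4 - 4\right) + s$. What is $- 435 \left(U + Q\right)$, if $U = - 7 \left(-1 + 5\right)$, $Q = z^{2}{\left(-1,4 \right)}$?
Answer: $5220$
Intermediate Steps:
$z{\left(w,s \right)} = -8 + s$
$Q = 16$ ($Q = \left(-8 + 4\right)^{2} = \left(-4\right)^{2} = 16$)
$U = -28$ ($U = - 7 \cdot 4 = \left(-1\right) 28 = -28$)
$- 435 \left(U + Q\right) = - 435 \left(-28 + 16\right) = \left(-435\right) \left(-12\right) = 5220$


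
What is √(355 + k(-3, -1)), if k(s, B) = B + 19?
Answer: √373 ≈ 19.313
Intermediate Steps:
k(s, B) = 19 + B
√(355 + k(-3, -1)) = √(355 + (19 - 1)) = √(355 + 18) = √373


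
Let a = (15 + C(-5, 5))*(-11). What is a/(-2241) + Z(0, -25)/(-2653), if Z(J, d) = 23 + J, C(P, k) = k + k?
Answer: 678032/5945373 ≈ 0.11404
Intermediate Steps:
C(P, k) = 2*k
a = -275 (a = (15 + 2*5)*(-11) = (15 + 10)*(-11) = 25*(-11) = -275)
a/(-2241) + Z(0, -25)/(-2653) = -275/(-2241) + (23 + 0)/(-2653) = -275*(-1/2241) + 23*(-1/2653) = 275/2241 - 23/2653 = 678032/5945373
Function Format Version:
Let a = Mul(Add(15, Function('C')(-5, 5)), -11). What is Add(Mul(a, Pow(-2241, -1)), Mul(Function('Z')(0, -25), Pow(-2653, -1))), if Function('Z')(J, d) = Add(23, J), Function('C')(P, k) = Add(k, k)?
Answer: Rational(678032, 5945373) ≈ 0.11404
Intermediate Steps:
Function('C')(P, k) = Mul(2, k)
a = -275 (a = Mul(Add(15, Mul(2, 5)), -11) = Mul(Add(15, 10), -11) = Mul(25, -11) = -275)
Add(Mul(a, Pow(-2241, -1)), Mul(Function('Z')(0, -25), Pow(-2653, -1))) = Add(Mul(-275, Pow(-2241, -1)), Mul(Add(23, 0), Pow(-2653, -1))) = Add(Mul(-275, Rational(-1, 2241)), Mul(23, Rational(-1, 2653))) = Add(Rational(275, 2241), Rational(-23, 2653)) = Rational(678032, 5945373)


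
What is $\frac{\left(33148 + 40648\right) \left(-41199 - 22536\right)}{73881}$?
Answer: $- \frac{1567796020}{24627} \approx -63662.0$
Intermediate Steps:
$\frac{\left(33148 + 40648\right) \left(-41199 - 22536\right)}{73881} = 73796 \left(-63735\right) \frac{1}{73881} = \left(-4703388060\right) \frac{1}{73881} = - \frac{1567796020}{24627}$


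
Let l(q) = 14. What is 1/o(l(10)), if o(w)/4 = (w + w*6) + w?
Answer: 1/448 ≈ 0.0022321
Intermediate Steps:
o(w) = 32*w (o(w) = 4*((w + w*6) + w) = 4*((w + 6*w) + w) = 4*(7*w + w) = 4*(8*w) = 32*w)
1/o(l(10)) = 1/(32*14) = 1/448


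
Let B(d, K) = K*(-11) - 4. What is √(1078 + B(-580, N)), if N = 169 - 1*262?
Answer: 3*√233 ≈ 45.793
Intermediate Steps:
N = -93 (N = 169 - 262 = -93)
B(d, K) = -4 - 11*K (B(d, K) = -11*K - 4 = -4 - 11*K)
√(1078 + B(-580, N)) = √(1078 + (-4 - 11*(-93))) = √(1078 + (-4 + 1023)) = √(1078 + 1019) = √2097 = 3*√233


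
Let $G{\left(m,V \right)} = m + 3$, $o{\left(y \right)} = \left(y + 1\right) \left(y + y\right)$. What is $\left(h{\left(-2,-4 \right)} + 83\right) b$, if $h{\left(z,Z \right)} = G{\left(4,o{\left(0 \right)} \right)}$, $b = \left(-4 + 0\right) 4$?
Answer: $-1440$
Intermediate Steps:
$o{\left(y \right)} = 2 y \left(1 + y\right)$ ($o{\left(y \right)} = \left(1 + y\right) 2 y = 2 y \left(1 + y\right)$)
$G{\left(m,V \right)} = 3 + m$
$b = -16$ ($b = \left(-4\right) 4 = -16$)
$h{\left(z,Z \right)} = 7$ ($h{\left(z,Z \right)} = 3 + 4 = 7$)
$\left(h{\left(-2,-4 \right)} + 83\right) b = \left(7 + 83\right) \left(-16\right) = 90 \left(-16\right) = -1440$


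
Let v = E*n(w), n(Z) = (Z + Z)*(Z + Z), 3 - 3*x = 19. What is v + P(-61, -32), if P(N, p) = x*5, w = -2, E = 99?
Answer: 4672/3 ≈ 1557.3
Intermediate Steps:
x = -16/3 (x = 1 - ⅓*19 = 1 - 19/3 = -16/3 ≈ -5.3333)
P(N, p) = -80/3 (P(N, p) = -16/3*5 = -80/3)
n(Z) = 4*Z² (n(Z) = (2*Z)*(2*Z) = 4*Z²)
v = 1584 (v = 99*(4*(-2)²) = 99*(4*4) = 99*16 = 1584)
v + P(-61, -32) = 1584 - 80/3 = 4672/3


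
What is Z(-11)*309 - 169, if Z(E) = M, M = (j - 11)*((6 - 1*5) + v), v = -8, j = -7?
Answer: 38765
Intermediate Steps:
M = 126 (M = (-7 - 11)*((6 - 1*5) - 8) = -18*((6 - 5) - 8) = -18*(1 - 8) = -18*(-7) = 126)
Z(E) = 126
Z(-11)*309 - 169 = 126*309 - 169 = 38934 - 169 = 38765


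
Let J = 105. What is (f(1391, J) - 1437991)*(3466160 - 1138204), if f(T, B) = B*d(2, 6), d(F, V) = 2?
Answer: -3347090905636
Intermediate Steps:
f(T, B) = 2*B (f(T, B) = B*2 = 2*B)
(f(1391, J) - 1437991)*(3466160 - 1138204) = (2*105 - 1437991)*(3466160 - 1138204) = (210 - 1437991)*2327956 = -1437781*2327956 = -3347090905636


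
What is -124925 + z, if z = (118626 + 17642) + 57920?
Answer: 69263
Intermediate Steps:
z = 194188 (z = 136268 + 57920 = 194188)
-124925 + z = -124925 + 194188 = 69263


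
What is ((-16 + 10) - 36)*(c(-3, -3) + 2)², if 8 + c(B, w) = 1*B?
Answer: -3402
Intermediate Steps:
c(B, w) = -8 + B (c(B, w) = -8 + 1*B = -8 + B)
((-16 + 10) - 36)*(c(-3, -3) + 2)² = ((-16 + 10) - 36)*((-8 - 3) + 2)² = (-6 - 36)*(-11 + 2)² = -42*(-9)² = -42*81 = -3402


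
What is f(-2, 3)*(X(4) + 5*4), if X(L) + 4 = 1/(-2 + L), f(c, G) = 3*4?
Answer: 198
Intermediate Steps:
f(c, G) = 12
X(L) = -4 + 1/(-2 + L)
f(-2, 3)*(X(4) + 5*4) = 12*((9 - 4*4)/(-2 + 4) + 5*4) = 12*((9 - 16)/2 + 20) = 12*((1/2)*(-7) + 20) = 12*(-7/2 + 20) = 12*(33/2) = 198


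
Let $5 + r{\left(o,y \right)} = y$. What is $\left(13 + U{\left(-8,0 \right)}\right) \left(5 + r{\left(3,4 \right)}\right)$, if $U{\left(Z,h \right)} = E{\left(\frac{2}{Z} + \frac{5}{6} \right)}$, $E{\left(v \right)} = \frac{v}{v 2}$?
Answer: $54$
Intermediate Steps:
$r{\left(o,y \right)} = -5 + y$
$E{\left(v \right)} = \frac{1}{2}$ ($E{\left(v \right)} = \frac{v}{2 v} = v \frac{1}{2 v} = \frac{1}{2}$)
$U{\left(Z,h \right)} = \frac{1}{2}$
$\left(13 + U{\left(-8,0 \right)}\right) \left(5 + r{\left(3,4 \right)}\right) = \left(13 + \frac{1}{2}\right) \left(5 + \left(-5 + 4\right)\right) = \frac{27 \left(5 - 1\right)}{2} = \frac{27}{2} \cdot 4 = 54$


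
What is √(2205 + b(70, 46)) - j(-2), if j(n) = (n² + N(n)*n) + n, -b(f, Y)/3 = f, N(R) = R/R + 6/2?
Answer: 6 + √1995 ≈ 50.665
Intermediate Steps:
N(R) = 4 (N(R) = 1 + 6*(½) = 1 + 3 = 4)
b(f, Y) = -3*f
j(n) = n² + 5*n (j(n) = (n² + 4*n) + n = n² + 5*n)
√(2205 + b(70, 46)) - j(-2) = √(2205 - 3*70) - (-2)*(5 - 2) = √(2205 - 210) - (-2)*3 = √1995 - 1*(-6) = √1995 + 6 = 6 + √1995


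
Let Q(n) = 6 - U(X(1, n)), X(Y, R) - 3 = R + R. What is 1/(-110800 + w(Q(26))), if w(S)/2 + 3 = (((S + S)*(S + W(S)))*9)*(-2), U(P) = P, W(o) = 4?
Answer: -1/269566 ≈ -3.7097e-6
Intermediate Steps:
X(Y, R) = 3 + 2*R (X(Y, R) = 3 + (R + R) = 3 + 2*R)
Q(n) = 3 - 2*n (Q(n) = 6 - (3 + 2*n) = 6 + (-3 - 2*n) = 3 - 2*n)
w(S) = -6 - 72*S*(4 + S) (w(S) = -6 + 2*((((S + S)*(S + 4))*9)*(-2)) = -6 + 2*((((2*S)*(4 + S))*9)*(-2)) = -6 + 2*(((2*S*(4 + S))*9)*(-2)) = -6 + 2*((18*S*(4 + S))*(-2)) = -6 + 2*(-36*S*(4 + S)) = -6 - 72*S*(4 + S))
1/(-110800 + w(Q(26))) = 1/(-110800 + (-6 - 288*(3 - 2*26) - 72*(3 - 2*26)²)) = 1/(-110800 + (-6 - 288*(3 - 52) - 72*(3 - 52)²)) = 1/(-110800 + (-6 - 288*(-49) - 72*(-49)²)) = 1/(-110800 + (-6 + 14112 - 72*2401)) = 1/(-110800 + (-6 + 14112 - 172872)) = 1/(-110800 - 158766) = 1/(-269566) = -1/269566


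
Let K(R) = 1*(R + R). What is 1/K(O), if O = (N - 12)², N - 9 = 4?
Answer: ½ ≈ 0.50000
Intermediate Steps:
N = 13 (N = 9 + 4 = 13)
O = 1 (O = (13 - 12)² = 1² = 1)
K(R) = 2*R (K(R) = 1*(2*R) = 2*R)
1/K(O) = 1/(2*1) = 1/2 = ½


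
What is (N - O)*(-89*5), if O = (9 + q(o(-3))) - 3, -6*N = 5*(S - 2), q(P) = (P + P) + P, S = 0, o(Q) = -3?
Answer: -6230/3 ≈ -2076.7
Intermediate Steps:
q(P) = 3*P (q(P) = 2*P + P = 3*P)
N = 5/3 (N = -5*(0 - 2)/6 = -5*(-2)/6 = -⅙*(-10) = 5/3 ≈ 1.6667)
O = -3 (O = (9 + 3*(-3)) - 3 = (9 - 9) - 3 = 0 - 3 = -3)
(N - O)*(-89*5) = (5/3 - 1*(-3))*(-89*5) = (5/3 + 3)*(-445) = (14/3)*(-445) = -6230/3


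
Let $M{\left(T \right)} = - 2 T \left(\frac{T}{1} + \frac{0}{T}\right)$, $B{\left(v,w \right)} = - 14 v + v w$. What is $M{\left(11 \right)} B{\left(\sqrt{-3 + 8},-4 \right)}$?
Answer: $4356 \sqrt{5} \approx 9740.3$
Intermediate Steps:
$M{\left(T \right)} = - 2 T^{2}$ ($M{\left(T \right)} = - 2 T \left(T 1 + 0\right) = - 2 T \left(T + 0\right) = - 2 T T = - 2 T^{2}$)
$M{\left(11 \right)} B{\left(\sqrt{-3 + 8},-4 \right)} = - 2 \cdot 11^{2} \sqrt{-3 + 8} \left(-14 - 4\right) = \left(-2\right) 121 \sqrt{5} \left(-18\right) = - 242 \left(- 18 \sqrt{5}\right) = 4356 \sqrt{5}$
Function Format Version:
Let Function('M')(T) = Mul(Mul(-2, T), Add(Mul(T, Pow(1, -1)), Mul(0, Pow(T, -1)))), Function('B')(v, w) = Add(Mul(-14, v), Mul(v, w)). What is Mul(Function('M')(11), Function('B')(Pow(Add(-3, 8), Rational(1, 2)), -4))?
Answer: Mul(4356, Pow(5, Rational(1, 2))) ≈ 9740.3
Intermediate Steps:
Function('M')(T) = Mul(-2, Pow(T, 2)) (Function('M')(T) = Mul(Mul(-2, T), Add(Mul(T, 1), 0)) = Mul(Mul(-2, T), Add(T, 0)) = Mul(Mul(-2, T), T) = Mul(-2, Pow(T, 2)))
Mul(Function('M')(11), Function('B')(Pow(Add(-3, 8), Rational(1, 2)), -4)) = Mul(Mul(-2, Pow(11, 2)), Mul(Pow(Add(-3, 8), Rational(1, 2)), Add(-14, -4))) = Mul(Mul(-2, 121), Mul(Pow(5, Rational(1, 2)), -18)) = Mul(-242, Mul(-18, Pow(5, Rational(1, 2)))) = Mul(4356, Pow(5, Rational(1, 2)))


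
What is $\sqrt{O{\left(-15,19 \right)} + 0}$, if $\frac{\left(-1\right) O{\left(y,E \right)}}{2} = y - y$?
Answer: $0$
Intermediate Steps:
$O{\left(y,E \right)} = 0$ ($O{\left(y,E \right)} = - 2 \left(y - y\right) = \left(-2\right) 0 = 0$)
$\sqrt{O{\left(-15,19 \right)} + 0} = \sqrt{0 + 0} = \sqrt{0} = 0$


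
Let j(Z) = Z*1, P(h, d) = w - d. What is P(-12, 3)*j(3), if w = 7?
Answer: 12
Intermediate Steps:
P(h, d) = 7 - d
j(Z) = Z
P(-12, 3)*j(3) = (7 - 1*3)*3 = (7 - 3)*3 = 4*3 = 12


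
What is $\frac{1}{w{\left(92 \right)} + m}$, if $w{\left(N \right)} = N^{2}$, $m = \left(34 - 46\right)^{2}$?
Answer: $\frac{1}{8608} \approx 0.00011617$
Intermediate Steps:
$m = 144$ ($m = \left(-12\right)^{2} = 144$)
$\frac{1}{w{\left(92 \right)} + m} = \frac{1}{92^{2} + 144} = \frac{1}{8464 + 144} = \frac{1}{8608}$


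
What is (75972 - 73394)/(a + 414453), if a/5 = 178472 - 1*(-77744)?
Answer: 2578/1695533 ≈ 0.0015205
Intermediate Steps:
a = 1281080 (a = 5*(178472 - 1*(-77744)) = 5*(178472 + 77744) = 5*256216 = 1281080)
(75972 - 73394)/(a + 414453) = (75972 - 73394)/(1281080 + 414453) = 2578/1695533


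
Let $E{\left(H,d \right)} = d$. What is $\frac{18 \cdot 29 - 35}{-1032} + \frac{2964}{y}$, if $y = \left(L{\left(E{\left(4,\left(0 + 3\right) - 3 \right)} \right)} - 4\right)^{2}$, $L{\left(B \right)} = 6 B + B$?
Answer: $\frac{190691}{1032} \approx 184.78$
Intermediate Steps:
$L{\left(B \right)} = 7 B$
$y = 16$ ($y = \left(7 \left(\left(0 + 3\right) - 3\right) - 4\right)^{2} = \left(7 \left(3 - 3\right) - 4\right)^{2} = \left(7 \cdot 0 - 4\right)^{2} = \left(0 - 4\right)^{2} = \left(-4\right)^{2} = 16$)
$\frac{18 \cdot 29 - 35}{-1032} + \frac{2964}{y} = \frac{18 \cdot 29 - 35}{-1032} + \frac{2964}{16} = \left(522 - 35\right) \left(- \frac{1}{1032}\right) + 2964 \cdot \frac{1}{16} = 487 \left(- \frac{1}{1032}\right) + \frac{741}{4} = - \frac{487}{1032} + \frac{741}{4} = \frac{190691}{1032}$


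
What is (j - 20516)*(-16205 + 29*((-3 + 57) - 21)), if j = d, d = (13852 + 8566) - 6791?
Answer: 74547472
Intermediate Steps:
d = 15627 (d = 22418 - 6791 = 15627)
j = 15627
(j - 20516)*(-16205 + 29*((-3 + 57) - 21)) = (15627 - 20516)*(-16205 + 29*((-3 + 57) - 21)) = -4889*(-16205 + 29*(54 - 21)) = -4889*(-16205 + 29*33) = -4889*(-16205 + 957) = -4889*(-15248) = 74547472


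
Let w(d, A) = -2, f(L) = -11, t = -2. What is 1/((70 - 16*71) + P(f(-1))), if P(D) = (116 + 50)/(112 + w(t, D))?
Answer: -55/58547 ≈ -0.00093942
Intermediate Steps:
P(D) = 83/55 (P(D) = (116 + 50)/(112 - 2) = 166/110 = 166*(1/110) = 83/55)
1/((70 - 16*71) + P(f(-1))) = 1/((70 - 16*71) + 83/55) = 1/((70 - 1136) + 83/55) = 1/(-1066 + 83/55) = 1/(-58547/55) = -55/58547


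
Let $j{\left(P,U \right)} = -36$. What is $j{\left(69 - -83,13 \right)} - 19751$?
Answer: $-19787$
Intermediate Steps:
$j{\left(69 - -83,13 \right)} - 19751 = -36 - 19751 = -19787$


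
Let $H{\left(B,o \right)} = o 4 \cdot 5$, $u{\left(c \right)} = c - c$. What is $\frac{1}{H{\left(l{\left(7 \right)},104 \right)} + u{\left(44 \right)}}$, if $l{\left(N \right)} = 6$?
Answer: $\frac{1}{2080} \approx 0.00048077$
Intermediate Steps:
$u{\left(c \right)} = 0$
$H{\left(B,o \right)} = 20 o$ ($H{\left(B,o \right)} = 4 o 5 = 20 o$)
$\frac{1}{H{\left(l{\left(7 \right)},104 \right)} + u{\left(44 \right)}} = \frac{1}{20 \cdot 104 + 0} = \frac{1}{2080 + 0} = \frac{1}{2080}$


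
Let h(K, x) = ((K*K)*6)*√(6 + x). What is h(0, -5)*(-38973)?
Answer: 0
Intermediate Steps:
h(K, x) = 6*K²*√(6 + x) (h(K, x) = (K²*6)*√(6 + x) = (6*K²)*√(6 + x) = 6*K²*√(6 + x))
h(0, -5)*(-38973) = (6*0²*√(6 - 5))*(-38973) = (6*0*√1)*(-38973) = (6*0*1)*(-38973) = 0*(-38973) = 0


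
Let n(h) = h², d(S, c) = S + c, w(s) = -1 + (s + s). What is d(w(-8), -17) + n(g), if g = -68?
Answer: 4590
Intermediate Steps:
w(s) = -1 + 2*s
d(w(-8), -17) + n(g) = ((-1 + 2*(-8)) - 17) + (-68)² = ((-1 - 16) - 17) + 4624 = (-17 - 17) + 4624 = -34 + 4624 = 4590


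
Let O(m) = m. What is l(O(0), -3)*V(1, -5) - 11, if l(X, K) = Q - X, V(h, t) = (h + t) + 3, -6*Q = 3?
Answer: -21/2 ≈ -10.500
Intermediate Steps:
Q = -½ (Q = -⅙*3 = -½ ≈ -0.50000)
V(h, t) = 3 + h + t
l(X, K) = -½ - X
l(O(0), -3)*V(1, -5) - 11 = (-½ - 1*0)*(3 + 1 - 5) - 11 = (-½ + 0)*(-1) - 11 = -½*(-1) - 11 = ½ - 11 = -21/2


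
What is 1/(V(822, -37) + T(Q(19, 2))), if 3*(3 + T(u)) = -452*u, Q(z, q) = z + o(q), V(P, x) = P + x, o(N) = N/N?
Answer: -3/6694 ≈ -0.00044816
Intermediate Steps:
o(N) = 1
Q(z, q) = 1 + z (Q(z, q) = z + 1 = 1 + z)
T(u) = -3 - 452*u/3 (T(u) = -3 + (-452*u)/3 = -3 - 452*u/3)
1/(V(822, -37) + T(Q(19, 2))) = 1/((822 - 37) + (-3 - 452*(1 + 19)/3)) = 1/(785 + (-3 - 452/3*20)) = 1/(785 + (-3 - 9040/3)) = 1/(785 - 9049/3) = 1/(-6694/3) = -3/6694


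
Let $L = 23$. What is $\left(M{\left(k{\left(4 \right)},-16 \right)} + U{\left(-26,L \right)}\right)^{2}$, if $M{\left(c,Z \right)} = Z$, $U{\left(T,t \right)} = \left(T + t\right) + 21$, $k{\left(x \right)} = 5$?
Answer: $4$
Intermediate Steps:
$U{\left(T,t \right)} = 21 + T + t$
$\left(M{\left(k{\left(4 \right)},-16 \right)} + U{\left(-26,L \right)}\right)^{2} = \left(-16 + \left(21 - 26 + 23\right)\right)^{2} = \left(-16 + 18\right)^{2} = 2^{2} = 4$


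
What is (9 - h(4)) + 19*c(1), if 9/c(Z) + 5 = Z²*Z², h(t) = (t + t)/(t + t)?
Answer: -139/4 ≈ -34.750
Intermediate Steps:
h(t) = 1 (h(t) = (2*t)/((2*t)) = (2*t)*(1/(2*t)) = 1)
c(Z) = 9/(-5 + Z⁴) (c(Z) = 9/(-5 + Z²*Z²) = 9/(-5 + Z⁴))
(9 - h(4)) + 19*c(1) = (9 - 1*1) + 19*(9/(-5 + 1⁴)) = (9 - 1) + 19*(9/(-5 + 1)) = 8 + 19*(9/(-4)) = 8 + 19*(9*(-¼)) = 8 + 19*(-9/4) = 8 - 171/4 = -139/4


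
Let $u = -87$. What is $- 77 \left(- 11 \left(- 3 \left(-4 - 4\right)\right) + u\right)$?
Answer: $27027$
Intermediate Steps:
$- 77 \left(- 11 \left(- 3 \left(-4 - 4\right)\right) + u\right) = - 77 \left(- 11 \left(- 3 \left(-4 - 4\right)\right) - 87\right) = - 77 \left(- 11 \left(\left(-3\right) \left(-8\right)\right) - 87\right) = - 77 \left(\left(-11\right) 24 - 87\right) = - 77 \left(-264 - 87\right) = \left(-77\right) \left(-351\right) = 27027$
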